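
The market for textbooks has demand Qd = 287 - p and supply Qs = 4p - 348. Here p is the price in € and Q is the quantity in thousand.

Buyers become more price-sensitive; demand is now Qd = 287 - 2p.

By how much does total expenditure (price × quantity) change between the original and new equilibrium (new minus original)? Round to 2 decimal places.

-12347.22

Solve the original market: 287 - p = 4p - 348, hence p = 127 and Q = 160.
The shock moves the curves to Qd = 287 - 2p and Qs = 4p - 348.
Equate the new curves: 287 - 2p = 4p - 348, giving 635 = 6p, p = 635/6 ≈ 105.8333, Q = 226/3 ≈ 75.3333.
Expenditure moves from 127×160 = 20320 to 105.8333×75.3333 = 7972.7778; change = -12347.22.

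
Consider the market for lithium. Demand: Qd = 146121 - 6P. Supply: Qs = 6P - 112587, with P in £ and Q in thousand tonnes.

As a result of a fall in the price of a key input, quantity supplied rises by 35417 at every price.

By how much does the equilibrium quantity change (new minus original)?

+17708.5

Before the shock: 146121 - 6P = 6P - 112587 ⇒ 258708 = 12P ⇒ P = 21559, Q = 16767.
With the change applied: demand Qd = 146121 - 6P, supply Qs = 6P - 77170.
Clearing the new market: 146121 - 6P = 6P - 77170, so P = 223291/12 ≈ 18607.5833 and Q = 34475.5.
ΔQ = 34475.5 − 16767 = +17708.5.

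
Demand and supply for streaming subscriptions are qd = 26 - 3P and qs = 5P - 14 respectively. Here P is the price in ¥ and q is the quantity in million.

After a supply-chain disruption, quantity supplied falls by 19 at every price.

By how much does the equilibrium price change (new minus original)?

+2.375

Before the shock: 26 - 3P = 5P - 14 ⇒ 40 = 8P ⇒ P = 5, q = 11.
After the shift, demand is qd = 26 - 3P and supply is qs = 5P - 33.
Setting them equal: 26 - 3P = 5P - 33 → 59 = 8P, so P = 7.375 and q = 3.875.
ΔP = 7.375 − 5 = +2.375.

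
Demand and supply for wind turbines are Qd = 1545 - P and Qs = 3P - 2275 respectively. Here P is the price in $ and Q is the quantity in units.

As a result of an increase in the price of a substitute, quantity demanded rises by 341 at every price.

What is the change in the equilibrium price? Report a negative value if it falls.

+85.25

Initially, 1545 - P = 3P - 2275, so 3820 = 4P and P = 955, Q = 590.
The shock moves the curves to Qd = 1886 - P and Qs = 3P - 2275.
New equilibrium: 1886 - P = 3P - 2275 ⇒ 4161 = 4P ⇒ P = 1040.25, Q = 845.75.
ΔP = 1040.25 − 955 = +85.25.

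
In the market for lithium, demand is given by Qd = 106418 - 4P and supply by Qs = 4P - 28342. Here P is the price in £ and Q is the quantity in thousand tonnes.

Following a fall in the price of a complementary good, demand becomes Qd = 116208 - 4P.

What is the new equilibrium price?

Solve the original market: 106418 - 4P = 4P - 28342, hence P = 16845 and Q = 39038.
The shock moves the curves to Qd = 116208 - 4P and Qs = 4P - 28342.
Clearing the new market: 116208 - 4P = 4P - 28342, so P = 18068.75 and Q = 43933.

18068.75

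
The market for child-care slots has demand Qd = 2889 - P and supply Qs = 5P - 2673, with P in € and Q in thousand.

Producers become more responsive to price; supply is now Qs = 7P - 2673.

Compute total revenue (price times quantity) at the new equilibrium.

Initially, 2889 - P = 5P - 2673, so 5562 = 6P and P = 927, Q = 1962.
With the change applied: demand Qd = 2889 - P, supply Qs = 7P - 2673.
Clearing the new market: 2889 - P = 7P - 2673, so P = 695.25 and Q = 2193.75.
New expenditure = 695.25 × 2193.75 = 1525204.6875.

1525204.6875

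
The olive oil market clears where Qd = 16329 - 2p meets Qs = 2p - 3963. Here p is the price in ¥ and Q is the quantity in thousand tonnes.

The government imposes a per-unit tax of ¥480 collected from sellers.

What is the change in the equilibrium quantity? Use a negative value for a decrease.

Initially, 16329 - 2p = 2p - 3963, so 20292 = 4p and p = 5073, Q = 6183.
Since sellers keep the price net of the tax, the effective supply curve becomes Qs = 2p - 4923.
New equilibrium: 16329 - 2p = 2p - 4923 ⇒ 21252 = 4p ⇒ p = 5313, Q = 5703.
ΔQ = 5703 − 6183 = -480.

-480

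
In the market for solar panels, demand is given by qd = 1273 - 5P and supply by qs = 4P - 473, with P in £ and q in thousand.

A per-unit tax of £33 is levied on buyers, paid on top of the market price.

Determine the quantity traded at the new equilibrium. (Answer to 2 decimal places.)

Solve the original market: 1273 - 5P = 4P - 473, hence P = 194 and q = 303.
Since buyers pay the price plus the tax, the effective demand curve becomes qd = 1108 - 5P.
Setting them equal: 1108 - 5P = 4P - 473 → 1581 = 9P, so P = 527/3 ≈ 175.6667 and q = 689/3 ≈ 229.6667.

229.67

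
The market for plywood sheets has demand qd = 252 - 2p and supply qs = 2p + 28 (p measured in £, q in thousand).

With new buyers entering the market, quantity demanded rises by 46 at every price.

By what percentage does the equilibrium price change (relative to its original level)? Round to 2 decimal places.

Initially, 252 - 2p = 2p + 28, so 224 = 4p and p = 56, q = 140.
With the change applied: demand qd = 298 - 2p, supply qs = 2p + 28.
Setting them equal: 298 - 2p = 2p + 28 → 270 = 4p, so p = 67.5 and q = 163.
%Δp = (67.5 − 56) / 56 × 100 = +20.54%.

+20.54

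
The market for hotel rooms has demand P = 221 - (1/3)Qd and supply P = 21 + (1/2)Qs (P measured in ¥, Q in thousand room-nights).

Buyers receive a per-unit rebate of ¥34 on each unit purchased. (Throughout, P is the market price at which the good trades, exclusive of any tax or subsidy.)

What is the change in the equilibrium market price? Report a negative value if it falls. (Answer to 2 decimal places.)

Solve the original market: 663 - 3P = 2P - 42, hence P = 141 and Q = 240.
Since buyers' out-of-pocket price is the market price minus the rebate, the effective demand curve becomes Qd = 765 - 3P.
New equilibrium: 765 - 3P = 2P - 42 ⇒ 807 = 5P ⇒ P = 161.4, Q = 280.8.
ΔP = 161.4 − 141 = +20.40.

+20.40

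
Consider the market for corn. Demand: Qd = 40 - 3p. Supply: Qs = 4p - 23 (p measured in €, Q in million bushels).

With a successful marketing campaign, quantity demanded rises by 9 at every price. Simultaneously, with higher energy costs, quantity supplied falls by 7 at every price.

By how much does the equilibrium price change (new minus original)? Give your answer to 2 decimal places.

Solve the original market: 40 - 3p = 4p - 23, hence p = 9 and Q = 13.
After the shift, demand is Qd = 49 - 3p and supply is Qs = 4p - 30.
Clearing the new market: 49 - 3p = 4p - 30, so p = 79/7 ≈ 11.2857 and Q = 106/7 ≈ 15.1429.
Δp = 11.2857 − 9 = +2.29.

+2.29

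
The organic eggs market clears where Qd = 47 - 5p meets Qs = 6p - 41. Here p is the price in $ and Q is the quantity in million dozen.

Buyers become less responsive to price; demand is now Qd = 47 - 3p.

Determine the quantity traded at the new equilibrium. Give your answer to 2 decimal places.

Before the shock: 47 - 5p = 6p - 41 ⇒ 88 = 11p ⇒ p = 8, Q = 7.
The shock moves the curves to Qd = 47 - 3p and Qs = 6p - 41.
Equate the new curves: 47 - 3p = 6p - 41, giving 88 = 9p, p = 88/9 ≈ 9.7778, Q = 53/3 ≈ 17.6667.

17.67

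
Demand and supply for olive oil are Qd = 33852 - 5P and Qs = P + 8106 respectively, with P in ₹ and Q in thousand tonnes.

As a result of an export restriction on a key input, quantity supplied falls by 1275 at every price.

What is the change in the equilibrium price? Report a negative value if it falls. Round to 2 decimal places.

+212.50

Before the shock: 33852 - 5P = P + 8106 ⇒ 25746 = 6P ⇒ P = 4291, Q = 12397.
The shock moves the curves to Qd = 33852 - 5P and Qs = P + 6831.
Setting them equal: 33852 - 5P = P + 6831 → 27021 = 6P, so P = 4503.5 and Q = 11334.5.
ΔP = 4503.5 − 4291 = +212.50.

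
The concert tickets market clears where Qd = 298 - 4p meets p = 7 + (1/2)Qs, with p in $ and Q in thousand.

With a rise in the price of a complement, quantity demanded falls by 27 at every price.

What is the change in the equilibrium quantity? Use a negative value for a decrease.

-9

Original equilibrium: 298 - 4p = 2p - 14 gives 312 = 6p, so p = 52 and Q = 90.
The new curves are Qd = 271 - 4p (demand) and Qs = 2p - 14 (supply).
Setting them equal: 271 - 4p = 2p - 14 → 285 = 6p, so p = 47.5 and Q = 81.
ΔQ = 81 − 90 = -9.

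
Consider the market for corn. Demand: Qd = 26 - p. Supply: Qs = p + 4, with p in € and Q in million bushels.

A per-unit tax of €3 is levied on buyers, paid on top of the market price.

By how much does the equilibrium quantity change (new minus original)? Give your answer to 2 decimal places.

Original equilibrium: 26 - p = p + 4 gives 22 = 2p, so p = 11 and Q = 15.
Since buyers pay the price plus the tax, the effective demand curve becomes Qd = 23 - p.
Equate the new curves: 23 - p = p + 4, giving 19 = 2p, p = 9.5, Q = 13.5.
ΔQ = 13.5 − 15 = -1.50.

-1.50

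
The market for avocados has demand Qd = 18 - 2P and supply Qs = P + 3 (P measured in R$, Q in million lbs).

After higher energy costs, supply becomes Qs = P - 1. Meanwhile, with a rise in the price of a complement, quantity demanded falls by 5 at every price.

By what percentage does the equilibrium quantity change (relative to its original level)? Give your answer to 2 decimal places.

-54.17

Original equilibrium: 18 - 2P = P + 3 gives 15 = 3P, so P = 5 and Q = 8.
After the shift, demand is Qd = 13 - 2P and supply is Qs = P - 1.
New equilibrium: 13 - 2P = P - 1 ⇒ 14 = 3P ⇒ P = 14/3 ≈ 4.6667, Q = 11/3 ≈ 3.6667.
%ΔQ = (3.6667 − 8) / 8 × 100 = -54.17%.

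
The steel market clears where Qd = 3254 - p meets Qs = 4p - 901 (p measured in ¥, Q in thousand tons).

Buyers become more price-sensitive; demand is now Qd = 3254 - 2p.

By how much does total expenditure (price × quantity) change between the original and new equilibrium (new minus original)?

-719230.5

Before the shock: 3254 - p = 4p - 901 ⇒ 4155 = 5p ⇒ p = 831, Q = 2423.
The new curves are Qd = 3254 - 2p (demand) and Qs = 4p - 901 (supply).
New equilibrium: 3254 - 2p = 4p - 901 ⇒ 4155 = 6p ⇒ p = 692.5, Q = 1869.
Expenditure moves from 831×2423 = 2013513 to 692.5×1869 = 1294282.5; change = -719230.5.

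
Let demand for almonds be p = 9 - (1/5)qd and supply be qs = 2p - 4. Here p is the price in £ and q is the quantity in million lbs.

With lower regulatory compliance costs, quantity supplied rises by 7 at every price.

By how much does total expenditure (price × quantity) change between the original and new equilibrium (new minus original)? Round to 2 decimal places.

Solve the original market: 45 - 5p = 2p - 4, hence p = 7 and q = 10.
With the change applied: demand qd = 45 - 5p, supply qs = 2p + 3.
New equilibrium: 45 - 5p = 2p + 3 ⇒ 42 = 7p ⇒ p = 6, q = 15.
Expenditure moves from 7×10 = 70 to 6×15 = 90; change = +20.00.

+20.00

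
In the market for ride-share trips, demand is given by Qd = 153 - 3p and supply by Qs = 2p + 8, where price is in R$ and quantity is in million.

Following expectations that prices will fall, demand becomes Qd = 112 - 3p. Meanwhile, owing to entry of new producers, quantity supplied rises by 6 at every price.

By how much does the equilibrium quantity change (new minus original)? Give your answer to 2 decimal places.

Original equilibrium: 153 - 3p = 2p + 8 gives 145 = 5p, so p = 29 and Q = 66.
With the change applied: demand Qd = 112 - 3p, supply Qs = 2p + 14.
Clearing the new market: 112 - 3p = 2p + 14, so p = 19.6 and Q = 53.2.
ΔQ = 53.2 − 66 = -12.80.

-12.80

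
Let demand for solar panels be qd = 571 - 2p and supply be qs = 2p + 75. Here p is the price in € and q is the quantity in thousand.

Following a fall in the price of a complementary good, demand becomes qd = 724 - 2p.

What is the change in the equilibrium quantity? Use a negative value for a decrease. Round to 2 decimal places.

Original equilibrium: 571 - 2p = 2p + 75 gives 496 = 4p, so p = 124 and q = 323.
After the shift, demand is qd = 724 - 2p and supply is qs = 2p + 75.
New equilibrium: 724 - 2p = 2p + 75 ⇒ 649 = 4p ⇒ p = 162.25, q = 399.5.
Δq = 399.5 − 323 = +76.50.

+76.50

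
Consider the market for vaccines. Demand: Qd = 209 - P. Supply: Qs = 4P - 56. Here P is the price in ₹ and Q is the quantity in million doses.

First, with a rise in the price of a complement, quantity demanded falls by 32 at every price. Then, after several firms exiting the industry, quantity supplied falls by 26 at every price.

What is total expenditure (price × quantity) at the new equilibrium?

6485.36

Before the shock: 209 - P = 4P - 56 ⇒ 265 = 5P ⇒ P = 53, Q = 156.
The new curves are Qd = 177 - P (demand) and Qs = 4P - 82 (supply).
Equate the new curves: 177 - P = 4P - 82, giving 259 = 5P, P = 51.8, Q = 125.2.
New expenditure = 51.8 × 125.2 = 6485.36.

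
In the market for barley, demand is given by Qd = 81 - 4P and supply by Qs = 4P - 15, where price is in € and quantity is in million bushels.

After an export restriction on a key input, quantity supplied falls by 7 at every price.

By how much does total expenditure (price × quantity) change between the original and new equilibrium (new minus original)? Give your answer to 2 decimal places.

-16.19

Solve the original market: 81 - 4P = 4P - 15, hence P = 12 and Q = 33.
With the change applied: demand Qd = 81 - 4P, supply Qs = 4P - 22.
New equilibrium: 81 - 4P = 4P - 22 ⇒ 103 = 8P ⇒ P = 12.875, Q = 29.5.
Expenditure moves from 12×33 = 396 to 12.875×29.5 = 379.8125; change = -16.19.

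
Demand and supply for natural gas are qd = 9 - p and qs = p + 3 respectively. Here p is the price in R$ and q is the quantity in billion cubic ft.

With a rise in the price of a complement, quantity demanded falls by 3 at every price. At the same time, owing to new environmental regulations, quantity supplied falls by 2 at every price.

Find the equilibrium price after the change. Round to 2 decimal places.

2.50

Solve the original market: 9 - p = p + 3, hence p = 3 and q = 6.
After the shift, demand is qd = 6 - p and supply is qs = p + 1.
Equate the new curves: 6 - p = p + 1, giving 5 = 2p, p = 2.5, q = 3.5.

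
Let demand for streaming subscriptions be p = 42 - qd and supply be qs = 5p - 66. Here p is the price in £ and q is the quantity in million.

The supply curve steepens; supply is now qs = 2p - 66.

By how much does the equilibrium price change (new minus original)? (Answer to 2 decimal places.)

+18.00

Original equilibrium: 42 - p = 5p - 66 gives 108 = 6p, so p = 18 and q = 24.
The shock moves the curves to qd = 42 - p and qs = 2p - 66.
New equilibrium: 42 - p = 2p - 66 ⇒ 108 = 3p ⇒ p = 36, q = 6.
Δp = 36 − 18 = +18.00.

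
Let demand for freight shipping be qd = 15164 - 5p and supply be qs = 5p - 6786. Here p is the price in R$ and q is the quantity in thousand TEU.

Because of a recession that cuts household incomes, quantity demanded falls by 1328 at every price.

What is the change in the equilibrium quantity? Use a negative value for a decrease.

Original equilibrium: 15164 - 5p = 5p - 6786 gives 21950 = 10p, so p = 2195 and q = 4189.
After the shift, demand is qd = 13836 - 5p and supply is qs = 5p - 6786.
Setting them equal: 13836 - 5p = 5p - 6786 → 20622 = 10p, so p = 2062.2 and q = 3525.
Δq = 3525 − 4189 = -664.

-664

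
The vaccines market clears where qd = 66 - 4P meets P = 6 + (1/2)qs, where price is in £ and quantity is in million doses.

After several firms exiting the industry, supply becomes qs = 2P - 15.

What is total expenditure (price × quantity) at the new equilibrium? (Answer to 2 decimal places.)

162.00

Original equilibrium: 66 - 4P = 2P - 12 gives 78 = 6P, so P = 13 and q = 14.
With the change applied: demand qd = 66 - 4P, supply qs = 2P - 15.
New equilibrium: 66 - 4P = 2P - 15 ⇒ 81 = 6P ⇒ P = 13.5, q = 12.
New expenditure = 13.5 × 12 = 162.00.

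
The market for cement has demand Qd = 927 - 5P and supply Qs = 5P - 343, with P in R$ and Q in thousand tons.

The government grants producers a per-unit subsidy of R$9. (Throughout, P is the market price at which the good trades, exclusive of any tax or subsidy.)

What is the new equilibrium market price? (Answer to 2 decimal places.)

122.50

Initially, 927 - 5P = 5P - 343, so 1270 = 10P and P = 127, Q = 292.
Since sellers receive the price plus the subsidy, the effective supply curve becomes Qs = 5P - 298.
Clearing the new market: 927 - 5P = 5P - 298, so P = 122.5 and Q = 314.5.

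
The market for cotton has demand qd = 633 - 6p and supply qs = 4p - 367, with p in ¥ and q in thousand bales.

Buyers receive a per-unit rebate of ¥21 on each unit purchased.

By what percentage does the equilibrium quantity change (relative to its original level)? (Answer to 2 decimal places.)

+152.73

Original equilibrium: 633 - 6p = 4p - 367 gives 1000 = 10p, so p = 100 and q = 33.
Since buyers' out-of-pocket price is the market price minus the rebate, the effective demand curve becomes qd = 759 - 6p.
New equilibrium: 759 - 6p = 4p - 367 ⇒ 1126 = 10p ⇒ p = 112.6, q = 83.4.
%Δq = (83.4 − 33) / 33 × 100 = +152.73%.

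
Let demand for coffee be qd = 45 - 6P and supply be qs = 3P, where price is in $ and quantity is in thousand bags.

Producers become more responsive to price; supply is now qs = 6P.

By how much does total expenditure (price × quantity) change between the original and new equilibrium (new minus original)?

Initially, 45 - 6P = 3P, so 45 = 9P and P = 5, q = 15.
The shock moves the curves to qd = 45 - 6P and qs = 6P.
Setting them equal: 45 - 6P = 6P → 45 = 12P, so P = 3.75 and q = 22.5.
Expenditure moves from 5×15 = 75 to 3.75×22.5 = 84.375; change = +9.375.

+9.375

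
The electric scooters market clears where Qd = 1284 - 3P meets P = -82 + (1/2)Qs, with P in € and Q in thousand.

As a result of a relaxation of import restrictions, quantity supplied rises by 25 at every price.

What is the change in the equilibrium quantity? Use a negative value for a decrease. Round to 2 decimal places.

Initially, 1284 - 3P = 2P + 164, so 1120 = 5P and P = 224, Q = 612.
With the change applied: demand Qd = 1284 - 3P, supply Qs = 2P + 189.
New equilibrium: 1284 - 3P = 2P + 189 ⇒ 1095 = 5P ⇒ P = 219, Q = 627.
ΔQ = 627 − 612 = +15.00.

+15.00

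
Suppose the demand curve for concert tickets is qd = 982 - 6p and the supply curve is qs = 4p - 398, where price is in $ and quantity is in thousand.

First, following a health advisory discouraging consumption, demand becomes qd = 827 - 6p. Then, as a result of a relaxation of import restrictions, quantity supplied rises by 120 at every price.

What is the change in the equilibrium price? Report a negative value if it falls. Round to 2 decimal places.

-27.50

Original equilibrium: 982 - 6p = 4p - 398 gives 1380 = 10p, so p = 138 and q = 154.
After the shift, demand is qd = 827 - 6p and supply is qs = 4p - 278.
Clearing the new market: 827 - 6p = 4p - 278, so p = 110.5 and q = 164.
Δp = 110.5 − 138 = -27.50.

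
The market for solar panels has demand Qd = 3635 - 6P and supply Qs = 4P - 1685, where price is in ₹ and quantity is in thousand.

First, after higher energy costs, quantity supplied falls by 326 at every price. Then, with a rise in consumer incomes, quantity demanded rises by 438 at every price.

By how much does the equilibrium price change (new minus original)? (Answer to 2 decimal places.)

Solve the original market: 3635 - 6P = 4P - 1685, hence P = 532 and Q = 443.
With the change applied: demand Qd = 4073 - 6P, supply Qs = 4P - 2011.
Equate the new curves: 4073 - 6P = 4P - 2011, giving 6084 = 10P, P = 608.4, Q = 422.6.
ΔP = 608.4 − 532 = +76.40.

+76.40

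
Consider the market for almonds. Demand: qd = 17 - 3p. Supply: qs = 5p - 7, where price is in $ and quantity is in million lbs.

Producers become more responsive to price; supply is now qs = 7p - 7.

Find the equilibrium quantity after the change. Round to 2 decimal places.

9.80

Before the shock: 17 - 3p = 5p - 7 ⇒ 24 = 8p ⇒ p = 3, q = 8.
The shock moves the curves to qd = 17 - 3p and qs = 7p - 7.
New equilibrium: 17 - 3p = 7p - 7 ⇒ 24 = 10p ⇒ p = 2.4, q = 9.8.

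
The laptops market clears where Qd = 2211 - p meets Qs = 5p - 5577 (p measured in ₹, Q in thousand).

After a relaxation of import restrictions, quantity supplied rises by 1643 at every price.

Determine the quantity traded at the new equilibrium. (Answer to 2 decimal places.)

1186.83

Solve the original market: 2211 - p = 5p - 5577, hence p = 1298 and Q = 913.
The new curves are Qd = 2211 - p (demand) and Qs = 5p - 3934 (supply).
Equate the new curves: 2211 - p = 5p - 3934, giving 6145 = 6p, p = 6145/6 ≈ 1024.1667, Q = 7121/6 ≈ 1186.8333.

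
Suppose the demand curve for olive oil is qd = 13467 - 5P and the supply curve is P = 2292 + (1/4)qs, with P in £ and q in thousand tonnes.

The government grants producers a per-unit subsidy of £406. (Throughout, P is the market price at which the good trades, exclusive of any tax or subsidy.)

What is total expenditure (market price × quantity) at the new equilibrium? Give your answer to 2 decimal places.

4188711.46

Original equilibrium: 13467 - 5P = 4P - 9168 gives 22635 = 9P, so P = 2515 and q = 892.
Since sellers receive the price plus the subsidy, the effective supply curve becomes qs = 4P - 7544.
New equilibrium: 13467 - 5P = 4P - 7544 ⇒ 21011 = 9P ⇒ P = 21011/9 ≈ 2334.5556, q = 16148/9 ≈ 1794.2222.
New expenditure = 2334.5556 × 1794.2222 = 4188711.46.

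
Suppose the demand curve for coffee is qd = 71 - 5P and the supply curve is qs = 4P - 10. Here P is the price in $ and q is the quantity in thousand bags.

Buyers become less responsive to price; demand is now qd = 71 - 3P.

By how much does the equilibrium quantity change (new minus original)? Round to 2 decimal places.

Initially, 71 - 5P = 4P - 10, so 81 = 9P and P = 9, q = 26.
The new curves are qd = 71 - 3P (demand) and qs = 4P - 10 (supply).
New equilibrium: 71 - 3P = 4P - 10 ⇒ 81 = 7P ⇒ P = 81/7 ≈ 11.5714, q = 254/7 ≈ 36.2857.
Δq = 36.2857 − 26 = +10.29.

+10.29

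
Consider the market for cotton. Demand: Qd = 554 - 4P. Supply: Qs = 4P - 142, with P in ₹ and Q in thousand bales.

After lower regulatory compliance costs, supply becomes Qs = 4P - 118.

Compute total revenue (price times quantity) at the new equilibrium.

Original equilibrium: 554 - 4P = 4P - 142 gives 696 = 8P, so P = 87 and Q = 206.
After the shift, demand is Qd = 554 - 4P and supply is Qs = 4P - 118.
Equate the new curves: 554 - 4P = 4P - 118, giving 672 = 8P, P = 84, Q = 218.
New expenditure = 84 × 218 = 18312.

18312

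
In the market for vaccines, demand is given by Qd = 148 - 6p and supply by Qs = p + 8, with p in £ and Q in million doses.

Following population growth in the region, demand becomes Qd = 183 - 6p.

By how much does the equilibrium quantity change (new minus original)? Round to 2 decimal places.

+5.00

Initially, 148 - 6p = p + 8, so 140 = 7p and p = 20, Q = 28.
The new curves are Qd = 183 - 6p (demand) and Qs = p + 8 (supply).
Setting them equal: 183 - 6p = p + 8 → 175 = 7p, so p = 25 and Q = 33.
ΔQ = 33 − 28 = +5.00.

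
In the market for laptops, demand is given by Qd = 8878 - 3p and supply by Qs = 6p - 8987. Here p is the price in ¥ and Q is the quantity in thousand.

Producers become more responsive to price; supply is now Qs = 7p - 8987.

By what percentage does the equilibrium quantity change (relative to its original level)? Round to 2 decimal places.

Before the shock: 8878 - 3p = 6p - 8987 ⇒ 17865 = 9p ⇒ p = 1985, Q = 2923.
With the change applied: demand Qd = 8878 - 3p, supply Qs = 7p - 8987.
Clearing the new market: 8878 - 3p = 7p - 8987, so p = 1786.5 and Q = 3518.5.
%ΔQ = (3518.5 − 2923) / 2923 × 100 = +20.37%.

+20.37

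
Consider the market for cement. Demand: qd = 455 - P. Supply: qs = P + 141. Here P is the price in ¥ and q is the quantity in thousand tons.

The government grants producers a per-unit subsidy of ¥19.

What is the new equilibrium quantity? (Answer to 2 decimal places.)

Original equilibrium: 455 - P = P + 141 gives 314 = 2P, so P = 157 and q = 298.
Since sellers receive the price plus the subsidy, the effective supply curve becomes qs = P + 160.
New equilibrium: 455 - P = P + 160 ⇒ 295 = 2P ⇒ P = 147.5, q = 307.5.

307.50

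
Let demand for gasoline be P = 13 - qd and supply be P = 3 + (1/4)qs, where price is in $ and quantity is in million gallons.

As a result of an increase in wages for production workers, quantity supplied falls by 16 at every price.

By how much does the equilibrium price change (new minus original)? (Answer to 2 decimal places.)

+3.20

Before the shock: 13 - P = 4P - 12 ⇒ 25 = 5P ⇒ P = 5, q = 8.
After the shift, demand is qd = 13 - P and supply is qs = 4P - 28.
Clearing the new market: 13 - P = 4P - 28, so P = 8.2 and q = 4.8.
ΔP = 8.2 − 5 = +3.20.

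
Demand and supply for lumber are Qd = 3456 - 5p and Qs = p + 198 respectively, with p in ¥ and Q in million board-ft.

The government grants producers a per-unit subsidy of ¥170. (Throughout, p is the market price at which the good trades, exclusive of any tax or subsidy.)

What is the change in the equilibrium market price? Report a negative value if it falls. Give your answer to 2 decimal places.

-28.33

Original equilibrium: 3456 - 5p = p + 198 gives 3258 = 6p, so p = 543 and Q = 741.
Since sellers receive the price plus the subsidy, the effective supply curve becomes Qs = p + 368.
Equate the new curves: 3456 - 5p = p + 368, giving 3088 = 6p, p = 1544/3 ≈ 514.6667, Q = 2648/3 ≈ 882.6667.
Δp = 514.6667 − 543 = -28.33.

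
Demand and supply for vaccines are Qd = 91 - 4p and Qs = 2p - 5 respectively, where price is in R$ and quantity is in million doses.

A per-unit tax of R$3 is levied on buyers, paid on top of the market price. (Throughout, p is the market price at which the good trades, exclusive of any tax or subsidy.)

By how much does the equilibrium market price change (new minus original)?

-2

Before the shock: 91 - 4p = 2p - 5 ⇒ 96 = 6p ⇒ p = 16, Q = 27.
Since buyers pay the price plus the tax, the effective demand curve becomes Qd = 79 - 4p.
New equilibrium: 79 - 4p = 2p - 5 ⇒ 84 = 6p ⇒ p = 14, Q = 23.
Δp = 14 − 16 = -2.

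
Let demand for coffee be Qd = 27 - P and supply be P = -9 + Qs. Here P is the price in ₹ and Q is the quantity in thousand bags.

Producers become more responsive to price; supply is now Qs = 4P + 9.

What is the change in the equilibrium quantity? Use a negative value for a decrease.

+5.4

Initially, 27 - P = P + 9, so 18 = 2P and P = 9, Q = 18.
After the shift, demand is Qd = 27 - P and supply is Qs = 4P + 9.
Equate the new curves: 27 - P = 4P + 9, giving 18 = 5P, P = 3.6, Q = 23.4.
ΔQ = 23.4 − 18 = +5.4.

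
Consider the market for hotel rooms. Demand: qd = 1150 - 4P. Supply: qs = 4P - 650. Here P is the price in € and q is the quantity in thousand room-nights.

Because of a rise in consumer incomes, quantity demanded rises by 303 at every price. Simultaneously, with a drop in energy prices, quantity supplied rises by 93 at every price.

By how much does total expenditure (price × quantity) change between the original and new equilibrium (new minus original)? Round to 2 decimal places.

Original equilibrium: 1150 - 4P = 4P - 650 gives 1800 = 8P, so P = 225 and q = 250.
With the change applied: demand qd = 1453 - 4P, supply qs = 4P - 557.
Clearing the new market: 1453 - 4P = 4P - 557, so P = 251.25 and q = 448.
Expenditure moves from 225×250 = 56250 to 251.25×448 = 112560; change = +56310.00.

+56310.00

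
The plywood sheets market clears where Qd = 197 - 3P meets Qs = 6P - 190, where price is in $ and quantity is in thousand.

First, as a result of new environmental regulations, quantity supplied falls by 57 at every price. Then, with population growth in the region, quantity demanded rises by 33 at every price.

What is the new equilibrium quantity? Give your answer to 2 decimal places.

Solve the original market: 197 - 3P = 6P - 190, hence P = 43 and Q = 68.
After the shift, demand is Qd = 230 - 3P and supply is Qs = 6P - 247.
New equilibrium: 230 - 3P = 6P - 247 ⇒ 477 = 9P ⇒ P = 53, Q = 71.

71.00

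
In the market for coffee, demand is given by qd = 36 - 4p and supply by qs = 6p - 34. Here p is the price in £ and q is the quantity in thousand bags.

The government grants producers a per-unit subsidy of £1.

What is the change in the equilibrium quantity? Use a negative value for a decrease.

+2.4

Before the shock: 36 - 4p = 6p - 34 ⇒ 70 = 10p ⇒ p = 7, q = 8.
Since sellers receive the price plus the subsidy, the effective supply curve becomes qs = 6p - 28.
Equate the new curves: 36 - 4p = 6p - 28, giving 64 = 10p, p = 6.4, q = 10.4.
Δq = 10.4 − 8 = +2.4.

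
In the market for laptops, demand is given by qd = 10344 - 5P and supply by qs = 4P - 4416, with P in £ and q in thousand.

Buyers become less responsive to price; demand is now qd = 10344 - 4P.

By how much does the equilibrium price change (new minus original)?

+205

Before the shock: 10344 - 5P = 4P - 4416 ⇒ 14760 = 9P ⇒ P = 1640, q = 2144.
The new curves are qd = 10344 - 4P (demand) and qs = 4P - 4416 (supply).
New equilibrium: 10344 - 4P = 4P - 4416 ⇒ 14760 = 8P ⇒ P = 1845, q = 2964.
ΔP = 1845 − 1640 = +205.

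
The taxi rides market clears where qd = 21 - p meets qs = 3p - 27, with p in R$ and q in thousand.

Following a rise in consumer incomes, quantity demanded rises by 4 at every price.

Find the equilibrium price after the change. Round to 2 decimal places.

13.00

Before the shock: 21 - p = 3p - 27 ⇒ 48 = 4p ⇒ p = 12, q = 9.
With the change applied: demand qd = 25 - p, supply qs = 3p - 27.
Equate the new curves: 25 - p = 3p - 27, giving 52 = 4p, p = 13, q = 12.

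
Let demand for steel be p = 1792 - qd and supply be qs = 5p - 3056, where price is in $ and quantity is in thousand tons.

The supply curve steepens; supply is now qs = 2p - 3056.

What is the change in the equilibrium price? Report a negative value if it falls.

Initially, 1792 - p = 5p - 3056, so 4848 = 6p and p = 808, q = 984.
The new curves are qd = 1792 - p (demand) and qs = 2p - 3056 (supply).
Clearing the new market: 1792 - p = 2p - 3056, so p = 1616 and q = 176.
Δp = 1616 − 808 = +808.

+808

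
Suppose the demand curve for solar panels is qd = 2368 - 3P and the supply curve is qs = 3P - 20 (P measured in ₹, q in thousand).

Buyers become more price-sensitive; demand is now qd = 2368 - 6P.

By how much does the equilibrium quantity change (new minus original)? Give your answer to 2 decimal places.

-398.00

Initially, 2368 - 3P = 3P - 20, so 2388 = 6P and P = 398, q = 1174.
The new curves are qd = 2368 - 6P (demand) and qs = 3P - 20 (supply).
Equate the new curves: 2368 - 6P = 3P - 20, giving 2388 = 9P, P = 796/3 ≈ 265.3333, q = 776.
Δq = 776 − 1174 = -398.00.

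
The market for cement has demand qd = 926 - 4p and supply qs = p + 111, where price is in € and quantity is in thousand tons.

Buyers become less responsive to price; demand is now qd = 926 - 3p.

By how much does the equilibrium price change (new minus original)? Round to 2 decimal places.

+40.75

Before the shock: 926 - 4p = p + 111 ⇒ 815 = 5p ⇒ p = 163, q = 274.
After the shift, demand is qd = 926 - 3p and supply is qs = p + 111.
Clearing the new market: 926 - 3p = p + 111, so p = 203.75 and q = 314.75.
Δp = 203.75 − 163 = +40.75.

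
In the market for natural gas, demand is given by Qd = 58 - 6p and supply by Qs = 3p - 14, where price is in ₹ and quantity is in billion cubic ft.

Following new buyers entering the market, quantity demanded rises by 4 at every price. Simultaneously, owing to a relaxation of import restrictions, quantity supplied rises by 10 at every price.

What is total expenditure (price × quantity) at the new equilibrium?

132

Original equilibrium: 58 - 6p = 3p - 14 gives 72 = 9p, so p = 8 and Q = 10.
After the shift, demand is Qd = 62 - 6p and supply is Qs = 3p - 4.
Setting them equal: 62 - 6p = 3p - 4 → 66 = 9p, so p = 22/3 ≈ 7.3333 and Q = 18.
New expenditure = 7.3333 × 18 = 132.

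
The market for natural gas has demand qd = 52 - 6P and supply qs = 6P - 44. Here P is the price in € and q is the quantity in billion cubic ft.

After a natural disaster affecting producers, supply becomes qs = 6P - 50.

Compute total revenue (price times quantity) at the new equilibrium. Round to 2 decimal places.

Original equilibrium: 52 - 6P = 6P - 44 gives 96 = 12P, so P = 8 and q = 4.
The shock moves the curves to qd = 52 - 6P and qs = 6P - 50.
New equilibrium: 52 - 6P = 6P - 50 ⇒ 102 = 12P ⇒ P = 8.5, q = 1.
New expenditure = 8.5 × 1 = 8.50.

8.50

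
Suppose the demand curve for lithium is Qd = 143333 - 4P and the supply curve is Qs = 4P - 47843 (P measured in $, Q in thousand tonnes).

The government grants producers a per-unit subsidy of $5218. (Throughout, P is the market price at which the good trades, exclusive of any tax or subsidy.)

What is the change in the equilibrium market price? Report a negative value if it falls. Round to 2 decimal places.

-2609.00

Original equilibrium: 143333 - 4P = 4P - 47843 gives 191176 = 8P, so P = 23897 and Q = 47745.
Since sellers receive the price plus the subsidy, the effective supply curve becomes Qs = 4P - 26971.
Equate the new curves: 143333 - 4P = 4P - 26971, giving 170304 = 8P, P = 21288, Q = 58181.
ΔP = 21288 − 23897 = -2609.00.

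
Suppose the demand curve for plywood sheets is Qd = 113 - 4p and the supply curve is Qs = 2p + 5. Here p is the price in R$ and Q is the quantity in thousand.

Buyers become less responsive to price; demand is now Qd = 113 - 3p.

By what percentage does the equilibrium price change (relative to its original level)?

+20

Before the shock: 113 - 4p = 2p + 5 ⇒ 108 = 6p ⇒ p = 18, Q = 41.
The shock moves the curves to Qd = 113 - 3p and Qs = 2p + 5.
New equilibrium: 113 - 3p = 2p + 5 ⇒ 108 = 5p ⇒ p = 21.6, Q = 48.2.
%Δp = (21.6 − 18) / 18 × 100 = +20%.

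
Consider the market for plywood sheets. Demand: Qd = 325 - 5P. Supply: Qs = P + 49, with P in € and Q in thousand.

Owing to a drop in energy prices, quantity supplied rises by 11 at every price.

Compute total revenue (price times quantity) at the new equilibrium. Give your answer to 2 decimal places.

4600.69

Original equilibrium: 325 - 5P = P + 49 gives 276 = 6P, so P = 46 and Q = 95.
With the change applied: demand Qd = 325 - 5P, supply Qs = P + 60.
Setting them equal: 325 - 5P = P + 60 → 265 = 6P, so P = 265/6 ≈ 44.1667 and Q = 625/6 ≈ 104.1667.
New expenditure = 44.1667 × 104.1667 = 4600.69.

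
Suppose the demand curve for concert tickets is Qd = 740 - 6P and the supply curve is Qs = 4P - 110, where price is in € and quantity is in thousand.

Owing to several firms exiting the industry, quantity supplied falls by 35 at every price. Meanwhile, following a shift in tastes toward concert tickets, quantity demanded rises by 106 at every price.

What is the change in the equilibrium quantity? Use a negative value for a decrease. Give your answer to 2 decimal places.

+21.40

Original equilibrium: 740 - 6P = 4P - 110 gives 850 = 10P, so P = 85 and Q = 230.
The shock moves the curves to Qd = 846 - 6P and Qs = 4P - 145.
New equilibrium: 846 - 6P = 4P - 145 ⇒ 991 = 10P ⇒ P = 99.1, Q = 251.4.
ΔQ = 251.4 − 230 = +21.40.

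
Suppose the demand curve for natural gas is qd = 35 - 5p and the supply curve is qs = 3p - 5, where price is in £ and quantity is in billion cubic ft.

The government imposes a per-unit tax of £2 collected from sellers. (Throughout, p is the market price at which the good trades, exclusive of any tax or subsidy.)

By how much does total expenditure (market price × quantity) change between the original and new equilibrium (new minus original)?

-14.0625

Solve the original market: 35 - 5p = 3p - 5, hence p = 5 and q = 10.
Since sellers keep the price net of the tax, the effective supply curve becomes qs = 3p - 11.
Setting them equal: 35 - 5p = 3p - 11 → 46 = 8p, so p = 5.75 and q = 6.25.
Expenditure moves from 5×10 = 50 to 5.75×6.25 = 35.9375; change = -14.0625.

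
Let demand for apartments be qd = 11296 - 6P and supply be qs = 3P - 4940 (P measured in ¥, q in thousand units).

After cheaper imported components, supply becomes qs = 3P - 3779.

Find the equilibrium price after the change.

1675

Initially, 11296 - 6P = 3P - 4940, so 16236 = 9P and P = 1804, q = 472.
After the shift, demand is qd = 11296 - 6P and supply is qs = 3P - 3779.
Setting them equal: 11296 - 6P = 3P - 3779 → 15075 = 9P, so P = 1675 and q = 1246.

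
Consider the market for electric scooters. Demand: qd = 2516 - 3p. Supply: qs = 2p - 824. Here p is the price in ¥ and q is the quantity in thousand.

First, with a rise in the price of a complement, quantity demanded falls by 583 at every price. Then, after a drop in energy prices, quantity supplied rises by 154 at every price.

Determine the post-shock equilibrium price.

Before the shock: 2516 - 3p = 2p - 824 ⇒ 3340 = 5p ⇒ p = 668, q = 512.
The new curves are qd = 1933 - 3p (demand) and qs = 2p - 670 (supply).
Setting them equal: 1933 - 3p = 2p - 670 → 2603 = 5p, so p = 520.6 and q = 371.2.

520.6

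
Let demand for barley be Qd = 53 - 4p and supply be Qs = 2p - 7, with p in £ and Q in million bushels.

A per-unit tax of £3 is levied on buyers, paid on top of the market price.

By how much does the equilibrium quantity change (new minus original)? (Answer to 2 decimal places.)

-4.00

Before the shock: 53 - 4p = 2p - 7 ⇒ 60 = 6p ⇒ p = 10, Q = 13.
Since buyers pay the price plus the tax, the effective demand curve becomes Qd = 41 - 4p.
New equilibrium: 41 - 4p = 2p - 7 ⇒ 48 = 6p ⇒ p = 8, Q = 9.
ΔQ = 9 − 13 = -4.00.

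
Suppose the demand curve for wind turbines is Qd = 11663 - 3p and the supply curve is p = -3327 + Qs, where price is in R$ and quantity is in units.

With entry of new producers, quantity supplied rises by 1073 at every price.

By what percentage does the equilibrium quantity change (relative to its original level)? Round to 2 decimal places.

Before the shock: 11663 - 3p = p + 3327 ⇒ 8336 = 4p ⇒ p = 2084, Q = 5411.
After the shift, demand is Qd = 11663 - 3p and supply is Qs = p + 4400.
Clearing the new market: 11663 - 3p = p + 4400, so p = 1815.75 and Q = 6215.75.
%ΔQ = (6215.75 − 5411) / 5411 × 100 = +14.87%.

+14.87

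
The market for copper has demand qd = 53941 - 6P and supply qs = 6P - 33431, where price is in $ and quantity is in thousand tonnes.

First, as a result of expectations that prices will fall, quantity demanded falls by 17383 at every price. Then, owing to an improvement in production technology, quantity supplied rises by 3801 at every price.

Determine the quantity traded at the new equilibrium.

3464

Before the shock: 53941 - 6P = 6P - 33431 ⇒ 87372 = 12P ⇒ P = 7281, q = 10255.
The shock moves the curves to qd = 36558 - 6P and qs = 6P - 29630.
New equilibrium: 36558 - 6P = 6P - 29630 ⇒ 66188 = 12P ⇒ P = 16547/3 ≈ 5515.6667, q = 3464.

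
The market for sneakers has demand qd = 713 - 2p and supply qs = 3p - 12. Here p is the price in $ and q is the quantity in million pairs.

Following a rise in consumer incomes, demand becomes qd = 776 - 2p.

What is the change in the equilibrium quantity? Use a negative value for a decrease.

Original equilibrium: 713 - 2p = 3p - 12 gives 725 = 5p, so p = 145 and q = 423.
With the change applied: demand qd = 776 - 2p, supply qs = 3p - 12.
Equate the new curves: 776 - 2p = 3p - 12, giving 788 = 5p, p = 157.6, q = 460.8.
Δq = 460.8 − 423 = +37.8.

+37.8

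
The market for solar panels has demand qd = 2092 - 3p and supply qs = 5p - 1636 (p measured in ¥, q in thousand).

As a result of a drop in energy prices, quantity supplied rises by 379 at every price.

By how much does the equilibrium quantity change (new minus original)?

Original equilibrium: 2092 - 3p = 5p - 1636 gives 3728 = 8p, so p = 466 and q = 694.
After the shift, demand is qd = 2092 - 3p and supply is qs = 5p - 1257.
Clearing the new market: 2092 - 3p = 5p - 1257, so p = 418.625 and q = 836.125.
Δq = 836.125 − 694 = +142.125.

+142.125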